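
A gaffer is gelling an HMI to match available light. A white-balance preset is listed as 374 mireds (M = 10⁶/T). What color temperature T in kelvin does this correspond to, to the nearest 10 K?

T = 10⁶ / 374 = 2673.80 K → 2670 K.

2670 K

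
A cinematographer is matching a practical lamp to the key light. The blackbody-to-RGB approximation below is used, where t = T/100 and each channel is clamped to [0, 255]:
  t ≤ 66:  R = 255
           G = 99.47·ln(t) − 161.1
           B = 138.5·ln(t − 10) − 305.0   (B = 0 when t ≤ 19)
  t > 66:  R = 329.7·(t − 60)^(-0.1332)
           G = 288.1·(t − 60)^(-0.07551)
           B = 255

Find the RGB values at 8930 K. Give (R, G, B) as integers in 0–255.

t = 8930/100 = 89.3; the t > 66 branch applies.
R = 329.7·(89.3 − 60)^(-0.1332) = 329.7·29.3^(-0.1332) = 329.7·0.63770 = 210.248.
G = 288.1·(89.3 − 60)^(-0.07551) = 288.1·29.3^(-0.07551) = 288.1·0.77488 = 223.244.
B = 255 by definition for t > 66.
Rounded: (210, 223, 255).

(210, 223, 255)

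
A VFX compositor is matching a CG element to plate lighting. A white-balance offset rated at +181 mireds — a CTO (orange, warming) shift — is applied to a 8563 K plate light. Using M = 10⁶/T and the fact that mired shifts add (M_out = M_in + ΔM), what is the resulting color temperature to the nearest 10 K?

3360 K

M_in = 10⁶/8563 = 116.78 mireds.
M_out = 116.78 + (+181) = 297.78 mireds.
T_out = 10⁶/297.78 = 3358.2 K → 3360 K.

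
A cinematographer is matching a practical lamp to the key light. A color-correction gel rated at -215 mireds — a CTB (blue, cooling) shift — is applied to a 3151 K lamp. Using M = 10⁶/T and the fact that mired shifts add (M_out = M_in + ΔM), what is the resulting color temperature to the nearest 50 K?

M_in = 10⁶/3151 = 317.36 mireds.
M_out = 317.36 + (-215) = 102.36 mireds.
T_out = 10⁶/102.36 = 9769.5 K → 9750 K.

9750 K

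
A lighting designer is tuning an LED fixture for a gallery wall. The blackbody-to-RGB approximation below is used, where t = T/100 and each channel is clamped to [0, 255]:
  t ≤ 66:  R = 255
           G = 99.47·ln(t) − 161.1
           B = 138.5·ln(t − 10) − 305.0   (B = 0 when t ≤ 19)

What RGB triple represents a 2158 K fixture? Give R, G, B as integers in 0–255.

R=255, G=144, B=34

t = 2158/100 = 21.58; the t ≤ 66 branch applies.
R = 255 by definition for t ≤ 66.
G = 99.47·ln 21.58 − 161.1 = 99.47·3.0718 − 161.1 = 144.449.
B = 138.5·ln(21.58 − 10) − 305.0 = 138.5·ln 11.58 − 305.0 = 138.5·2.4493 − 305.0 = 34.225.
Rounded: (255, 144, 34).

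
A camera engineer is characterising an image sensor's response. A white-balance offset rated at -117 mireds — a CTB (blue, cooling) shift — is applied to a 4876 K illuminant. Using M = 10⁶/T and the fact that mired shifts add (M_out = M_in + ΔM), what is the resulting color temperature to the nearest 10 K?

11350 K

M_in = 10⁶/4876 = 205.09 mireds.
M_out = 205.09 + (-117) = 88.09 mireds.
T_out = 10⁶/88.09 = 11352.5 K → 11350 K.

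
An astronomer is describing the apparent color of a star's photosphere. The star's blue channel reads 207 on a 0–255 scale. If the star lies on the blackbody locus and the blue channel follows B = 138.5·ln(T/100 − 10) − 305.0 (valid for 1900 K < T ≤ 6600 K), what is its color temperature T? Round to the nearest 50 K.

5050 K

ln(t − 10) = (207 + 305.0) / 138.5 = 3.6968.
t − 10 = e^3.6968 = 40.316, so t = 50.316.
T = 100·t = 5032 K → 5050 K to the nearest 50 K.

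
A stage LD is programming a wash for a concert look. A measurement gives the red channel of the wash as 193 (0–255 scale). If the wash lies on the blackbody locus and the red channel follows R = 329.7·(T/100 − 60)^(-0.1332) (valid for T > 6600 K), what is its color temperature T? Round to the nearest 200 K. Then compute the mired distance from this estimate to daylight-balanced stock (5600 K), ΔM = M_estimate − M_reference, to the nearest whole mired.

-92 mireds

(t − 60)^(-0.1332) = 193/329.7 = 0.58538.
t − 60 = 0.58538^(1/-0.1332) = 0.58538^(-7.508) = 55.713, so t = 115.713.
T = 100·t = 11571 K → 11600 K to the nearest 200 K.
M_estimate = 10⁶/11600 = 86.21; M_reference = 10⁶/5600 = 178.57.
ΔM = 86.21 − 178.57 = -92.36 → -92 mireds.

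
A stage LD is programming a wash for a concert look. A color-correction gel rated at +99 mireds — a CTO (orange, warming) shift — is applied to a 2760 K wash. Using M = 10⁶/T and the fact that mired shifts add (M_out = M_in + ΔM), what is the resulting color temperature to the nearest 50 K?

2150 K

M_in = 10⁶/2760 = 362.32 mireds.
M_out = 362.32 + (+99) = 461.32 mireds.
T_out = 10⁶/461.32 = 2167.7 K → 2150 K.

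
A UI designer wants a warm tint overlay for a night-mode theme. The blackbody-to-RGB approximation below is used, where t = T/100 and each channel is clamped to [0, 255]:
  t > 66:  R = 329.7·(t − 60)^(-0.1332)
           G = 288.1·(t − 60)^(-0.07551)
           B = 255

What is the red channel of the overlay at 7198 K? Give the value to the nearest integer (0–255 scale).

t = 7198/100 = 71.98; the t > 66 branch applies.
R = 329.7·(71.98 − 60)^(-0.1332) = 329.7·11.98^(-0.1332) = 329.7·0.71837 = 236.847.
Rounded: 237.

237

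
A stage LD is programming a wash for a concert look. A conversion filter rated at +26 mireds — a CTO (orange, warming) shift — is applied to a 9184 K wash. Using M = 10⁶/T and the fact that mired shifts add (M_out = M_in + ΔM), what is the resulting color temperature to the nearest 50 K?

M_in = 10⁶/9184 = 108.89 mireds.
M_out = 108.89 + (+26) = 134.89 mireds.
T_out = 10⁶/134.89 = 7413.7 K → 7400 K.

7400 K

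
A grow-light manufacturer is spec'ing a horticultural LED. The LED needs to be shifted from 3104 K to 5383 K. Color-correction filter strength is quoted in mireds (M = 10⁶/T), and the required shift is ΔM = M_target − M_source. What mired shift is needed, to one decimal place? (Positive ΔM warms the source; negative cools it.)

-136.4 mireds

M_source = 10⁶/3104 = 322.165; M_target = 10⁶/5383 = 185.770.
ΔM = 185.770 − 322.165 = -136.395 → -136.4 mireds, a cooling shift.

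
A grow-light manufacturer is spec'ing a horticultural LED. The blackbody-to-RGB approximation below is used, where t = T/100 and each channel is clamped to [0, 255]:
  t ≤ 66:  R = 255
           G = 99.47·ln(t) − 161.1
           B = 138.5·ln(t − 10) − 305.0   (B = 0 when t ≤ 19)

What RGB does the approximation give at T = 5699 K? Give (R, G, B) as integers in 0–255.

(255, 241, 228)

t = 5699/100 = 56.99; the t ≤ 66 branch applies.
R = 255 by definition for t ≤ 66.
G = 99.47·ln 56.99 − 161.1 = 99.47·4.0429 − 161.1 = 241.045.
B = 138.5·ln(56.99 − 10) − 305.0 = 138.5·ln 46.99 − 305.0 = 138.5·3.8499 − 305.0 = 228.216.
Rounded: (255, 241, 228).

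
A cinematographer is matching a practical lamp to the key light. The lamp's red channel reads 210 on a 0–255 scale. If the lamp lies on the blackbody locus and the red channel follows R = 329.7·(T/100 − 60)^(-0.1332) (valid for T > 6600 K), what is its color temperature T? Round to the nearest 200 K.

(t − 60)^(-0.1332) = 210/329.7 = 0.63694.
t − 60 = 0.63694^(1/-0.1332) = 0.63694^(-7.508) = 29.561, so t = 89.561.
T = 100·t = 8956 K → 9000 K to the nearest 200 K.

9000 K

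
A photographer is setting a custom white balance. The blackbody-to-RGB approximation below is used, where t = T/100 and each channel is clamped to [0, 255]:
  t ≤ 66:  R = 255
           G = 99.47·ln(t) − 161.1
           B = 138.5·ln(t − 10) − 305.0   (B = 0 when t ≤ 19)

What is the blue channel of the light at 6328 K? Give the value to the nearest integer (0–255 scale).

246

t = 6328/100 = 63.28; the t ≤ 66 branch applies.
B = 138.5·ln(63.28 − 10) − 305.0 = 138.5·ln 53.28 − 305.0 = 138.5·3.9756 − 305.0 = 245.615.
Rounded: 246.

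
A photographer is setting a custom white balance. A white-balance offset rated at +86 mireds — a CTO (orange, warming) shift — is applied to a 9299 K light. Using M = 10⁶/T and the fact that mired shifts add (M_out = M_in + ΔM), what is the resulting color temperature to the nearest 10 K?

M_in = 10⁶/9299 = 107.54 mireds.
M_out = 107.54 + (+86) = 193.54 mireds.
T_out = 10⁶/193.54 = 5166.9 K → 5170 K.

5170 K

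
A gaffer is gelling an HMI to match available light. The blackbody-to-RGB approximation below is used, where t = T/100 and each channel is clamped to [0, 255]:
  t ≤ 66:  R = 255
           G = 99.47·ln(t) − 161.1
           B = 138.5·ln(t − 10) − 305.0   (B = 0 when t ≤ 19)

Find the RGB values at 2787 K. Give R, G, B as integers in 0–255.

t = 2787/100 = 27.87; the t ≤ 66 branch applies.
R = 255 by definition for t ≤ 66.
G = 99.47·ln 27.87 − 161.1 = 99.47·3.3276 − 161.1 = 169.891.
B = 138.5·ln(27.87 − 10) − 305.0 = 138.5·ln 17.87 − 305.0 = 138.5·2.8831 − 305.0 = 94.313.
Rounded: (255, 170, 94).

R=255, G=170, B=94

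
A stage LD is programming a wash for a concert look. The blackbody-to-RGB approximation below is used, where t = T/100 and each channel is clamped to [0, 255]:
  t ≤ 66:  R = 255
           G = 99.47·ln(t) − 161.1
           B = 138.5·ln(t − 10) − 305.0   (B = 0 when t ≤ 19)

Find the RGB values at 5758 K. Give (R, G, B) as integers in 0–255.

(255, 242, 230)

t = 5758/100 = 57.58; the t ≤ 66 branch applies.
R = 255 by definition for t ≤ 66.
G = 99.47·ln 57.58 − 161.1 = 99.47·4.0532 − 161.1 = 242.069.
B = 138.5·ln(57.58 − 10) − 305.0 = 138.5·ln 47.58 − 305.0 = 138.5·3.8624 − 305.0 = 229.944.
Rounded: (255, 242, 230).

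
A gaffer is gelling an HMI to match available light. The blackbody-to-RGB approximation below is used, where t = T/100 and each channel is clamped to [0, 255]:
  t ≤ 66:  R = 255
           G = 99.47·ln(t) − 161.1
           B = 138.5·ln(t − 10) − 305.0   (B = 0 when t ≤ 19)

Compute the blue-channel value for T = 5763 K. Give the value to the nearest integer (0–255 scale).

t = 5763/100 = 57.63; the t ≤ 66 branch applies.
B = 138.5·ln(57.63 − 10) − 305.0 = 138.5·ln 47.63 − 305.0 = 138.5·3.8635 − 305.0 = 230.090.
Rounded: 230.

230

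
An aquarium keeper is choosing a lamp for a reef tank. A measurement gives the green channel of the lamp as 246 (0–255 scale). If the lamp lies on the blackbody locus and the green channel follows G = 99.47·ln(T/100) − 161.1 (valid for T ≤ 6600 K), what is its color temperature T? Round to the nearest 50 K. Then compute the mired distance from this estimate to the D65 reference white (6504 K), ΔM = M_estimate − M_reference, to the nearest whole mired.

ln t = (246 + 161.1) / 99.47 = 4.0927.
t = e^4.0927 = 59.901.
T = 100·t = 5990 K → 6000 K to the nearest 50 K.
M_estimate = 10⁶/6000 = 166.67; M_reference = 10⁶/6504 = 153.75.
ΔM = 166.67 − 153.75 = 12.92 → +13 mireds.

+13 mireds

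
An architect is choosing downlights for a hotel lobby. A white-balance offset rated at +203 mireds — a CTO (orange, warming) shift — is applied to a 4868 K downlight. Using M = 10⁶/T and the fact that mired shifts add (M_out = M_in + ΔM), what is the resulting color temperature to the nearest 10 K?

M_in = 10⁶/4868 = 205.42 mireds.
M_out = 205.42 + (+203) = 408.42 mireds.
T_out = 10⁶/408.42 = 2448.4 K → 2450 K.

2450 K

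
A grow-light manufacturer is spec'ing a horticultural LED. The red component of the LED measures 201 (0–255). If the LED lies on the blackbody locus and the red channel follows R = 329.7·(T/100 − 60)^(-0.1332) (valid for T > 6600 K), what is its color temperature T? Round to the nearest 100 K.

(t − 60)^(-0.1332) = 201/329.7 = 0.60965.
t − 60 = 0.60965^(1/-0.1332) = 0.60965^(-7.508) = 41.071, so t = 101.071.
T = 100·t = 10107 K → 10100 K to the nearest 100 K.

10100 K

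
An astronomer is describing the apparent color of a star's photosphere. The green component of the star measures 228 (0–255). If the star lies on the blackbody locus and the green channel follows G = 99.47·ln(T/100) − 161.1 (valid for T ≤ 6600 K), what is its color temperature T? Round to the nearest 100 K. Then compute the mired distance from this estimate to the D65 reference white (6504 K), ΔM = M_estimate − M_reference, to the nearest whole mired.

ln t = (228 + 161.1) / 99.47 = 3.9117.
t = e^3.9117 = 49.985.
T = 100·t = 4999 K → 5000 K to the nearest 100 K.
M_estimate = 10⁶/5000 = 200.00; M_reference = 10⁶/6504 = 153.75.
ΔM = 200.00 − 153.75 = 46.25 → +46 mireds.

+46 mireds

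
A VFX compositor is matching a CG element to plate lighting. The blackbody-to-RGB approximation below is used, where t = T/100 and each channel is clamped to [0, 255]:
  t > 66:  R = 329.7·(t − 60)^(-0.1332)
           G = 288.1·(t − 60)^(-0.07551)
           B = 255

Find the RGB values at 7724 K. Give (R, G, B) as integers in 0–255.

t = 7724/100 = 77.24; the t > 66 branch applies.
R = 329.7·(77.24 − 60)^(-0.1332) = 329.7·17.24^(-0.1332) = 329.7·0.68437 = 225.638.
G = 288.1·(77.24 − 60)^(-0.07551) = 288.1·17.24^(-0.07551) = 288.1·0.80655 = 232.366.
B = 255 by definition for t > 66.
Rounded: (226, 232, 255).

(226, 232, 255)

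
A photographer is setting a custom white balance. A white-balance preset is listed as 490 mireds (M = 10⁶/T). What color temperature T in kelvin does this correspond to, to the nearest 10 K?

T = 10⁶ / 490 = 2040.82 K → 2040 K.

2040 K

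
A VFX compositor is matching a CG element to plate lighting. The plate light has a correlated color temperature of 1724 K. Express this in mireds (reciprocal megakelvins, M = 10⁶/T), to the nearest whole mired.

580 mireds

M = 10⁶ / 1724 = 580.046 → 580 mireds.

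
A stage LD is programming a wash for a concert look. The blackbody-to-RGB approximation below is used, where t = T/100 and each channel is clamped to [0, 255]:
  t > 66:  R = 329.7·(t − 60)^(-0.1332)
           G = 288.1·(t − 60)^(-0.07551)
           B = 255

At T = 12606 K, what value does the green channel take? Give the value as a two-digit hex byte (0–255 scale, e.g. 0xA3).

t = 12606/100 = 126.06; the t > 66 branch applies.
G = 288.1·(126.06 − 60)^(-0.07551) = 288.1·66.06^(-0.07551) = 288.1·0.72875 = 209.952.
Rounded: 210; in hex, 0xD2.

0xD2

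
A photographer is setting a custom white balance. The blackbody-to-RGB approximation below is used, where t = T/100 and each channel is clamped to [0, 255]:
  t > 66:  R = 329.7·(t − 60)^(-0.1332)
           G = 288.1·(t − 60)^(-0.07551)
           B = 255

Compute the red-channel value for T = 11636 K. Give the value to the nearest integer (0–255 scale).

193

t = 11636/100 = 116.36; the t > 66 branch applies.
R = 329.7·(116.36 − 60)^(-0.1332) = 329.7·56.36^(-0.1332) = 329.7·0.58448 = 192.704.
Rounded: 193.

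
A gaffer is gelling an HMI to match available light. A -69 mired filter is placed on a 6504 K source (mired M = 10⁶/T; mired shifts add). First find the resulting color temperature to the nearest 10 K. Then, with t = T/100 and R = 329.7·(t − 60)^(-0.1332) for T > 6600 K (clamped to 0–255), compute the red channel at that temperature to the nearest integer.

M_in = 10⁶/6504 = 153.75; M_out = 153.75 + (-69) = 84.75.
T_out = 10⁶/84.75 = 11799.2 K → 11800 K; t = 118.
R = 329.7·(118 − 60)^(-0.1332) = 329.7·58^(-0.1332) = 329.7·0.58225 = 191.969.
Rounded: 192.

192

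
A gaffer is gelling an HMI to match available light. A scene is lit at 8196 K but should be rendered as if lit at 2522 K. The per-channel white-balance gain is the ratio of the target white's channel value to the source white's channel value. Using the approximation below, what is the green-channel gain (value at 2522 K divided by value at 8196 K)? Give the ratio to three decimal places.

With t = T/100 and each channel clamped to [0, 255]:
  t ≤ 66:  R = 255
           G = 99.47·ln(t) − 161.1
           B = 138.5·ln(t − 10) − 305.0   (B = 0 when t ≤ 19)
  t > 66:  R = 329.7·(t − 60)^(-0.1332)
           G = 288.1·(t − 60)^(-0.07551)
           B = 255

At 8196 K (t = 81.96):
  G = 288.1·(81.96 − 60)^(-0.07551) = 288.1·21.96^(-0.07551) = 288.1·0.79194 = 228.158.
At 2522 K (t = 25.22):
  G = 99.47·ln 25.22 − 161.1 = 99.47·3.2276 − 161.1 = 159.953.
Gain = 159.953 / 228.158 = 0.7011 → 0.701.

0.701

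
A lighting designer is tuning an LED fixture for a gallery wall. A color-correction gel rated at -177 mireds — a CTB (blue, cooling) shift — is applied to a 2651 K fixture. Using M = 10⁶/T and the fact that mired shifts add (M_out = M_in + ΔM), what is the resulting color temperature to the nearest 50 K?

M_in = 10⁶/2651 = 377.22 mireds.
M_out = 377.22 + (-177) = 200.22 mireds.
T_out = 10⁶/200.22 = 4994.6 K → 5000 K.

5000 K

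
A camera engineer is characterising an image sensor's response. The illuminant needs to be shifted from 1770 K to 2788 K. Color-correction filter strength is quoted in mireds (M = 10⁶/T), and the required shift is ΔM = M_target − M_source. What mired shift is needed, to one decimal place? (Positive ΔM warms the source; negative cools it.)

-206.3 mireds

M_source = 10⁶/1770 = 564.972; M_target = 10⁶/2788 = 358.680.
ΔM = 358.680 − 564.972 = -206.292 → -206.3 mireds, a cooling shift.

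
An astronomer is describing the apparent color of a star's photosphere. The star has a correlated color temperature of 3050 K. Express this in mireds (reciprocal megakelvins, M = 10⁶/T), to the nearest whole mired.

328 mireds

M = 10⁶ / 3050 = 327.869 → 328 mireds.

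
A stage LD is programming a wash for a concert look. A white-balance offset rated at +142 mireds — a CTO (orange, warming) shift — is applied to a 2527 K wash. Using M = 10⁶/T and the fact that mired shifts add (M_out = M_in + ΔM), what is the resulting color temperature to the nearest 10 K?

M_in = 10⁶/2527 = 395.73 mireds.
M_out = 395.73 + (+142) = 537.73 mireds.
T_out = 10⁶/537.73 = 1859.7 K → 1860 K.

1860 K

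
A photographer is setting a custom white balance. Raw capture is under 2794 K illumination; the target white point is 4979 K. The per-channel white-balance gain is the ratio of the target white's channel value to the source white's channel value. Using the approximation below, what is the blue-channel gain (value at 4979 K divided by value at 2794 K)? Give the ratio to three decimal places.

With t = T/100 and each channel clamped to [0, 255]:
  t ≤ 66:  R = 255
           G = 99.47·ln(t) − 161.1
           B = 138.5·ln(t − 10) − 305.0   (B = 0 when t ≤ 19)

At 2794 K (t = 27.94):
  B = 138.5·ln(27.94 − 10) − 305.0 = 138.5·ln 17.94 − 305.0 = 138.5·2.8870 − 305.0 = 94.854.
At 4979 K (t = 49.79):
  B = 138.5·ln(49.79 − 10) − 305.0 = 138.5·ln 39.79 − 305.0 = 138.5·3.6836 − 305.0 = 205.181.
Gain = 205.181 / 94.854 = 2.1631 → 2.163.

2.163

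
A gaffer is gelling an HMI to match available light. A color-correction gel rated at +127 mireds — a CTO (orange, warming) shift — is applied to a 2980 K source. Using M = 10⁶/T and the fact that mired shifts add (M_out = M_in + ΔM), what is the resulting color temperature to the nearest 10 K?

2160 K

M_in = 10⁶/2980 = 335.57 mireds.
M_out = 335.57 + (+127) = 462.57 mireds.
T_out = 10⁶/462.57 = 2161.8 K → 2160 K.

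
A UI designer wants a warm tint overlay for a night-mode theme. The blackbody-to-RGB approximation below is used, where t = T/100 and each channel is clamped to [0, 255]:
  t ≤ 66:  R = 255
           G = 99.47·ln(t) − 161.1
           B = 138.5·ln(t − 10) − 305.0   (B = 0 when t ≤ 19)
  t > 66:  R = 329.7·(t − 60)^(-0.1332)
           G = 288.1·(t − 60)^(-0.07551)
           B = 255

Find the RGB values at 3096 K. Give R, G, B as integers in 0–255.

t = 3096/100 = 30.96; the t ≤ 66 branch applies.
R = 255 by definition for t ≤ 66.
G = 99.47·ln 30.96 − 161.1 = 99.47·3.4327 − 161.1 = 180.350.
B = 138.5·ln(30.96 − 10) − 305.0 = 138.5·ln 20.96 − 305.0 = 138.5·3.0426 − 305.0 = 116.402.
Rounded: (255, 180, 116).

R=255, G=180, B=116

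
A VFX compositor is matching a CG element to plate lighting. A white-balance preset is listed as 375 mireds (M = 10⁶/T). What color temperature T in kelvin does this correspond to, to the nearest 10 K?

T = 10⁶ / 375 = 2666.67 K → 2670 K.

2670 K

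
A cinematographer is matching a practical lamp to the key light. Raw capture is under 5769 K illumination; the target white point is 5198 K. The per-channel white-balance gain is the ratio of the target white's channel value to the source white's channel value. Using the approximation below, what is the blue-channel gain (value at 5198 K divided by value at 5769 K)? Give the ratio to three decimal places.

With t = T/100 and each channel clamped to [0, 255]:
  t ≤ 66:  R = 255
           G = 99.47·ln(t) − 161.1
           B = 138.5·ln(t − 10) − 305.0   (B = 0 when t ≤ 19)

0.923

At 5769 K (t = 57.69):
  B = 138.5·ln(57.69 − 10) − 305.0 = 138.5·ln 47.69 − 305.0 = 138.5·3.8647 − 305.0 = 230.264.
At 5198 K (t = 51.98):
  B = 138.5·ln(51.98 − 10) − 305.0 = 138.5·ln 41.98 − 305.0 = 138.5·3.7372 − 305.0 = 212.601.
Gain = 212.601 / 230.264 = 0.9233 → 0.923.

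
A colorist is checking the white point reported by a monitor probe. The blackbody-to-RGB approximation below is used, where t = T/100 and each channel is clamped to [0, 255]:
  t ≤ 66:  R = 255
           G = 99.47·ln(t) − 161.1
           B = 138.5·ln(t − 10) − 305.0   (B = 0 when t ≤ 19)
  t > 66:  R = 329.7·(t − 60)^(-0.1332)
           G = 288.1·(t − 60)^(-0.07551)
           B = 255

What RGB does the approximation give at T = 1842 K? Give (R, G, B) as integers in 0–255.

t = 1842/100 = 18.42; the t ≤ 66 branch applies.
R = 255 by definition for t ≤ 66.
G = 99.47·ln 18.42 − 161.1 = 99.47·2.9134 − 161.1 = 128.700.
t = 18.42 ≤ 19, so B = 0.
Rounded: (255, 129, 0).

(255, 129, 0)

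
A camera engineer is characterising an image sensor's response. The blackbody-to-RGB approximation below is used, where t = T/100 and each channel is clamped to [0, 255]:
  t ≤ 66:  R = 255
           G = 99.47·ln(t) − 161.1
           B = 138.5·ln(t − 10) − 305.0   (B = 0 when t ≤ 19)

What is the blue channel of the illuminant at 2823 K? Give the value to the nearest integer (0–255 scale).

t = 2823/100 = 28.23; the t ≤ 66 branch applies.
B = 138.5·ln(28.23 − 10) − 305.0 = 138.5·ln 18.23 − 305.0 = 138.5·2.9031 − 305.0 = 97.075.
Rounded: 97.

97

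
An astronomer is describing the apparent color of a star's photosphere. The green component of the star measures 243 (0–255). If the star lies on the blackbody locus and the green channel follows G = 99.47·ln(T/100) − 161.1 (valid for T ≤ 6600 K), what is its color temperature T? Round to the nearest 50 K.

5800 K

ln t = (243 + 161.1) / 99.47 = 4.0625.
t = e^4.0625 = 58.121.
T = 100·t = 5812 K → 5800 K to the nearest 50 K.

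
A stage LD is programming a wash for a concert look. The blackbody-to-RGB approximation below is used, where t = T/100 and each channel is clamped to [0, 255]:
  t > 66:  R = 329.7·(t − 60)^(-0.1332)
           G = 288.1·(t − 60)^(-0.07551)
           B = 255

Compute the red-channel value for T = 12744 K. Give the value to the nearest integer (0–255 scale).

t = 12744/100 = 127.44; the t > 66 branch applies.
R = 329.7·(127.44 − 60)^(-0.1332) = 329.7·67.44^(-0.1332) = 329.7·0.57067 = 188.151.
Rounded: 188.

188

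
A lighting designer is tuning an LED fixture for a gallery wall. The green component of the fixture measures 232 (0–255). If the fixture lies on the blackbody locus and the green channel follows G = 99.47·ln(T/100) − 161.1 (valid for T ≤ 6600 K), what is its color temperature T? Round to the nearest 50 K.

5200 K

ln t = (232 + 161.1) / 99.47 = 3.9519.
t = e^3.9519 = 52.036.
T = 100·t = 5204 K → 5200 K to the nearest 50 K.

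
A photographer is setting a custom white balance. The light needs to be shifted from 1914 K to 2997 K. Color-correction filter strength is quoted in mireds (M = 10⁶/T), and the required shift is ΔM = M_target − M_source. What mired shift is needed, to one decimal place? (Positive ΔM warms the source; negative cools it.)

-188.8 mireds

M_source = 10⁶/1914 = 522.466; M_target = 10⁶/2997 = 333.667.
ΔM = 333.667 − 522.466 = -188.799 → -188.8 mireds, a cooling shift.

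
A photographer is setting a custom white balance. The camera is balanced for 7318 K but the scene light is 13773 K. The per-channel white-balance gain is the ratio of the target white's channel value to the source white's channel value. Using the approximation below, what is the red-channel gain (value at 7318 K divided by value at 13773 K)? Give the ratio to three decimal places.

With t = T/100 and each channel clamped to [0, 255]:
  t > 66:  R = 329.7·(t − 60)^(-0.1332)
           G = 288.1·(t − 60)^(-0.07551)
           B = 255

At 13773 K (t = 137.73):
  R = 329.7·(137.73 − 60)^(-0.1332) = 329.7·77.73^(-0.1332) = 329.7·0.55998 = 184.626.
At 7318 K (t = 73.18):
  R = 329.7·(73.18 − 60)^(-0.1332) = 329.7·13.18^(-0.1332) = 329.7·0.70930 = 233.855.
Gain = 233.855 / 184.626 = 1.2666 → 1.267.

1.267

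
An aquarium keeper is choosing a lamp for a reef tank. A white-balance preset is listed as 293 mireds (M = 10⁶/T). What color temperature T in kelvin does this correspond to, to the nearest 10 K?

3410 K

T = 10⁶ / 293 = 3412.97 K → 3410 K.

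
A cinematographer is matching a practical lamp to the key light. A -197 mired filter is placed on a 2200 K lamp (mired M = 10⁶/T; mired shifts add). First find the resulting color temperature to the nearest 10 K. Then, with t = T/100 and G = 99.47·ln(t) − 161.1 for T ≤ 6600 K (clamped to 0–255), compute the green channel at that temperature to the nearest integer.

M_in = 10⁶/2200 = 454.55; M_out = 454.55 + (-197) = 257.55.
T_out = 10⁶/257.55 = 3882.8 K → 3880 K; t = 38.8.
G = 99.47·ln 38.8 − 161.1 = 99.47·3.6584 − 161.1 = 202.803.
Rounded: 203.

203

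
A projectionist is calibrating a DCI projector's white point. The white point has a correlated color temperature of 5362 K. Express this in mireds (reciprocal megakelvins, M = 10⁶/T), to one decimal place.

186.5 mireds

M = 10⁶ / 5362 = 186.498 → 186.5 mireds.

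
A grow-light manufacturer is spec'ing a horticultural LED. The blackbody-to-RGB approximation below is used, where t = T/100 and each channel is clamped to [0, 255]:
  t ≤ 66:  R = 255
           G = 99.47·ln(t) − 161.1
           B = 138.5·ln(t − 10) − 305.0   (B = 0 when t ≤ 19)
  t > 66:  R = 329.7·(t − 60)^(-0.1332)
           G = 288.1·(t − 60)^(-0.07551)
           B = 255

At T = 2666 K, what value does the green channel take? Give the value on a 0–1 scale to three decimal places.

0.649

t = 2666/100 = 26.66; the t ≤ 66 branch applies.
G = 99.47·ln 26.66 − 161.1 = 99.47·3.2832 − 161.1 = 165.476.
On a 0–1 scale: 165.476/255 = 0.6489 → 0.649.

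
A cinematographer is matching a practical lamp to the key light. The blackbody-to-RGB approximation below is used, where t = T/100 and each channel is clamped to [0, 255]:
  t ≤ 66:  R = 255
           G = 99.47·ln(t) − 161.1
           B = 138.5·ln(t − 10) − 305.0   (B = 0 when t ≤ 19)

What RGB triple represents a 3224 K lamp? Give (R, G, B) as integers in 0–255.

(255, 184, 125)

t = 3224/100 = 32.24; the t ≤ 66 branch applies.
R = 255 by definition for t ≤ 66.
G = 99.47·ln 32.24 − 161.1 = 99.47·3.4732 − 161.1 = 184.380.
B = 138.5·ln(32.24 − 10) − 305.0 = 138.5·ln 22.24 − 305.0 = 138.5·3.1019 − 305.0 = 124.612.
Rounded: (255, 184, 125).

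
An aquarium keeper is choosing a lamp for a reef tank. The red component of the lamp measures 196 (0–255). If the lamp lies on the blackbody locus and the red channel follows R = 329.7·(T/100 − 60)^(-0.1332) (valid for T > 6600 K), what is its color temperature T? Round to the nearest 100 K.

(t − 60)^(-0.1332) = 196/329.7 = 0.59448.
t − 60 = 0.59448^(1/-0.1332) = 0.59448^(-7.508) = 49.621, so t = 109.621.
T = 100·t = 10962 K → 11000 K to the nearest 100 K.

11000 K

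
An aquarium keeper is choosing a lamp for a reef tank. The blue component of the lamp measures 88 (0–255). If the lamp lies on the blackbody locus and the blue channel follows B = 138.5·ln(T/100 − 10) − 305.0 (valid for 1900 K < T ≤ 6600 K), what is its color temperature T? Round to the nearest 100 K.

2700 K

ln(t − 10) = (88 + 305.0) / 138.5 = 2.8375.
t − 10 = e^2.8375 = 17.074, so t = 27.074.
T = 100·t = 2707 K → 2700 K to the nearest 100 K.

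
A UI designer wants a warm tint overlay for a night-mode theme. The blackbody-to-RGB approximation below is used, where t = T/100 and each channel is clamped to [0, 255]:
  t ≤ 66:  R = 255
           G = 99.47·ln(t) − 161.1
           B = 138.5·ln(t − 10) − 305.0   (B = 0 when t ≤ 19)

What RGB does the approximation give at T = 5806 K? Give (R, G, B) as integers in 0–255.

t = 5806/100 = 58.06; the t ≤ 66 branch applies.
R = 255 by definition for t ≤ 66.
G = 99.47·ln 58.06 − 161.1 = 99.47·4.0615 − 161.1 = 242.895.
B = 138.5·ln(58.06 − 10) − 305.0 = 138.5·ln 48.06 − 305.0 = 138.5·3.8725 − 305.0 = 231.334.
Rounded: (255, 243, 231).

(255, 243, 231)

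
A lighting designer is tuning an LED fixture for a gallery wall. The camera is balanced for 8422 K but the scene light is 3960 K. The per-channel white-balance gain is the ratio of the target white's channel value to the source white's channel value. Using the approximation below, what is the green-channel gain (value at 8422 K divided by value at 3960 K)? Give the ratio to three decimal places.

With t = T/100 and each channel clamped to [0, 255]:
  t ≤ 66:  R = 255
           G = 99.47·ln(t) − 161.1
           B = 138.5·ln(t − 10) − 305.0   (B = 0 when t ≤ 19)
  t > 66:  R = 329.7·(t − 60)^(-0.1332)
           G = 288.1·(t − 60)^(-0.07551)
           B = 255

1.106

At 3960 K (t = 39.6):
  G = 99.47·ln 39.6 − 161.1 = 99.47·3.6788 − 161.1 = 204.833.
At 8422 K (t = 84.22):
  G = 288.1·(84.22 − 60)^(-0.07551) = 288.1·24.22^(-0.07551) = 288.1·0.78611 = 226.477.
Gain = 226.477 / 204.833 = 1.1057 → 1.106.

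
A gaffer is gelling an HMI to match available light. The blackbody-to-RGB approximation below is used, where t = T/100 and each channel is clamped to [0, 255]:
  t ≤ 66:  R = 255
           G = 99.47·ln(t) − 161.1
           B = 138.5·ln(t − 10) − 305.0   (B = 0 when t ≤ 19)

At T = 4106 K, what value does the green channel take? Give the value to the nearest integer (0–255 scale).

208

t = 4106/100 = 41.06; the t ≤ 66 branch applies.
G = 99.47·ln 41.06 − 161.1 = 99.47·3.7150 − 161.1 = 208.434.
Rounded: 208.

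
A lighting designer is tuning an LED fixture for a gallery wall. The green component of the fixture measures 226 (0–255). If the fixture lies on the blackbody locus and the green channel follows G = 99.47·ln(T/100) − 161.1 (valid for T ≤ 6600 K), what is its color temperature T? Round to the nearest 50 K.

4900 K

ln t = (226 + 161.1) / 99.47 = 3.8916.
t = e^3.8916 = 48.990.
T = 100·t = 4899 K → 4900 K to the nearest 50 K.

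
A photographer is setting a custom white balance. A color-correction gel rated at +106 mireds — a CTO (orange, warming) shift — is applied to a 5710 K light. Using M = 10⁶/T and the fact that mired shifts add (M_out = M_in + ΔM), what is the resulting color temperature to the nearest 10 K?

3560 K

M_in = 10⁶/5710 = 175.13 mireds.
M_out = 175.13 + (+106) = 281.13 mireds.
T_out = 10⁶/281.13 = 3557.1 K → 3560 K.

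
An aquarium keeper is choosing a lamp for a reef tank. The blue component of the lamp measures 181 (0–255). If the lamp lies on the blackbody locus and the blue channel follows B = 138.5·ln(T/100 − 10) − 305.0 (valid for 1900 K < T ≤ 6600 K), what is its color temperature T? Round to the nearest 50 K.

ln(t − 10) = (181 + 305.0) / 138.5 = 3.5090.
t − 10 = e^3.5090 = 33.416, so t = 43.416.
T = 100·t = 4342 K → 4350 K to the nearest 50 K.

4350 K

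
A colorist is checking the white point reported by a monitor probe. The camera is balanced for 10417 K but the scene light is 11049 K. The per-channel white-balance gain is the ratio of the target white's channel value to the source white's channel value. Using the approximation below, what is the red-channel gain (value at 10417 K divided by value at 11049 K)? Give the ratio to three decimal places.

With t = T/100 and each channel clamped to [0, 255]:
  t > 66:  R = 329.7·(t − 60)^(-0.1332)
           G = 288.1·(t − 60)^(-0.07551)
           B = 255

1.018

At 11049 K (t = 110.49):
  R = 329.7·(110.49 − 60)^(-0.1332) = 329.7·50.49^(-0.1332) = 329.7·0.59311 = 195.547.
At 10417 K (t = 104.17):
  R = 329.7·(104.17 − 60)^(-0.1332) = 329.7·44.17^(-0.1332) = 329.7·0.60377 = 199.062.
Gain = 199.062 / 195.547 = 1.0180 → 1.018.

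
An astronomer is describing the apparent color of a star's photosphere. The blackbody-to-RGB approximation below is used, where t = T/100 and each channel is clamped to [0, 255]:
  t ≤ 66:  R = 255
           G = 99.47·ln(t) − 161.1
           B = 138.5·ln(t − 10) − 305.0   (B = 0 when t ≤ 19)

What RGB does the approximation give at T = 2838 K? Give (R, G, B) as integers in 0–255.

(255, 172, 98)

t = 2838/100 = 28.38; the t ≤ 66 branch applies.
R = 255 by definition for t ≤ 66.
G = 99.47·ln 28.38 − 161.1 = 99.47·3.3457 − 161.1 = 171.695.
B = 138.5·ln(28.38 − 10) − 305.0 = 138.5·ln 18.38 − 305.0 = 138.5·2.9113 − 305.0 = 98.210.
Rounded: (255, 172, 98).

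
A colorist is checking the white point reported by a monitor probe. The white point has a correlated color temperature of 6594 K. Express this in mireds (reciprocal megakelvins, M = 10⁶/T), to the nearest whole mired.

152 mireds

M = 10⁶ / 6594 = 151.653 → 152 mireds.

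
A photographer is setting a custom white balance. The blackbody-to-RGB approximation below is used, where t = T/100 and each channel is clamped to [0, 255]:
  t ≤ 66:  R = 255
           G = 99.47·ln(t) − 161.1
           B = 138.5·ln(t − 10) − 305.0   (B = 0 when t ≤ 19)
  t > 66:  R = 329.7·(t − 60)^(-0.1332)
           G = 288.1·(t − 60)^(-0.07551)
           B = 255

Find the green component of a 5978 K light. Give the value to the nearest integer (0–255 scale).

246

t = 5978/100 = 59.78; the t ≤ 66 branch applies.
G = 99.47·ln 59.78 − 161.1 = 99.47·4.0907 − 161.1 = 245.799.
Rounded: 246.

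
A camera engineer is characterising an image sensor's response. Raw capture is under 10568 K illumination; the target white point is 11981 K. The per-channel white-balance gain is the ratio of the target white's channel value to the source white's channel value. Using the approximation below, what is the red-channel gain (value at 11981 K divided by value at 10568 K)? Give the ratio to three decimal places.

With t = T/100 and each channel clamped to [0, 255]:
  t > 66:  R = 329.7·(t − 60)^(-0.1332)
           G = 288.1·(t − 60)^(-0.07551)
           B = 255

At 10568 K (t = 105.68):
  R = 329.7·(105.68 − 60)^(-0.1332) = 329.7·45.68^(-0.1332) = 329.7·0.60107 = 198.173.
At 11981 K (t = 119.81):
  R = 329.7·(119.81 − 60)^(-0.1332) = 329.7·59.81^(-0.1332) = 329.7·0.57987 = 191.184.
Gain = 191.184 / 198.173 = 0.9647 → 0.965.

0.965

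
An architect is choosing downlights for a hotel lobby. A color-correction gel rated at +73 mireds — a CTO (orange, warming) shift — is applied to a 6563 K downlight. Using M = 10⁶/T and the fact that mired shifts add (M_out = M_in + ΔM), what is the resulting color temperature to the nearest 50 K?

4450 K

M_in = 10⁶/6563 = 152.37 mireds.
M_out = 152.37 + (+73) = 225.37 mireds.
T_out = 10⁶/225.37 = 4437.2 K → 4450 K.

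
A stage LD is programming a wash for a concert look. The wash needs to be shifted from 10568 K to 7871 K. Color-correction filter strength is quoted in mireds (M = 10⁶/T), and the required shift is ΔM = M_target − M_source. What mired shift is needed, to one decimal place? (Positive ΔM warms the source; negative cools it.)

M_source = 10⁶/10568 = 94.625; M_target = 10⁶/7871 = 127.049.
ΔM = 127.049 − 94.625 = 32.423 → +32.4 mireds, a warming shift.

+32.4 mireds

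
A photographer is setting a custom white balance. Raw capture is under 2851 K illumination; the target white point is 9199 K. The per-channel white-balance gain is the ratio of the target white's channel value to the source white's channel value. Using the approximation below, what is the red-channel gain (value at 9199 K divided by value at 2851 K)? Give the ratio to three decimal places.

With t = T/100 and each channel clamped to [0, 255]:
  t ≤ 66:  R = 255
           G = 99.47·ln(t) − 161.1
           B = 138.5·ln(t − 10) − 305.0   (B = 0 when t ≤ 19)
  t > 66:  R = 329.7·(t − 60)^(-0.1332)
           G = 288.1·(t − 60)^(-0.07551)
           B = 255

0.815

At 2851 K (t = 28.51):
  R = 255 by definition for t ≤ 66.
At 9199 K (t = 91.99):
  R = 329.7·(91.99 − 60)^(-0.1332) = 329.7·31.99^(-0.1332) = 329.7·0.63028 = 207.803.
Gain = 207.803 / 255.000 = 0.8149 → 0.815.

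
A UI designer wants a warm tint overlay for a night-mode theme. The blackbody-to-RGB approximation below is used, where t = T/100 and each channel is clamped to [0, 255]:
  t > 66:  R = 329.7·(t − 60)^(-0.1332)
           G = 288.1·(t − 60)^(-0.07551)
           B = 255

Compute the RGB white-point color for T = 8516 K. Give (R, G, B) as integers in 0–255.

t = 8516/100 = 85.16; the t > 66 branch applies.
R = 329.7·(85.16 − 60)^(-0.1332) = 329.7·25.16^(-0.1332) = 329.7·0.65077 = 214.558.
G = 288.1·(85.16 − 60)^(-0.07551) = 288.1·25.16^(-0.07551) = 288.1·0.78385 = 225.827.
B = 255 by definition for t > 66.
Rounded: (215, 226, 255).

(215, 226, 255)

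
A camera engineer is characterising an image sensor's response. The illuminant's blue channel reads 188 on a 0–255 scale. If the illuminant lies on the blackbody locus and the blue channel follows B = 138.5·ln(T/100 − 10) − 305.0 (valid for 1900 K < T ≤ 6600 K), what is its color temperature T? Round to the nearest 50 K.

4500 K

ln(t − 10) = (188 + 305.0) / 138.5 = 3.5596.
t − 10 = e^3.5596 = 35.148, so t = 45.148.
T = 100·t = 4515 K → 4500 K to the nearest 50 K.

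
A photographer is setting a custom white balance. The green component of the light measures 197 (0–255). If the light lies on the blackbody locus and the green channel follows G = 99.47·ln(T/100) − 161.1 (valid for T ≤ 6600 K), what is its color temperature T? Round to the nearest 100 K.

3700 K

ln t = (197 + 161.1) / 99.47 = 3.6001.
t = e^3.6001 = 36.601.
T = 100·t = 3660 K → 3700 K to the nearest 100 K.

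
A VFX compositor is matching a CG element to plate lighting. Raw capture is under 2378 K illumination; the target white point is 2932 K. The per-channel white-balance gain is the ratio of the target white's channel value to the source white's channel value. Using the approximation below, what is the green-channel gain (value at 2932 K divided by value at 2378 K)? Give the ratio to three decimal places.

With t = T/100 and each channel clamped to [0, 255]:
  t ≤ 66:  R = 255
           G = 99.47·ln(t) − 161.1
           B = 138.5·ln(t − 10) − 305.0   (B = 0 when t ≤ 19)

At 2378 K (t = 23.78):
  G = 99.47·ln 23.78 − 161.1 = 99.47·3.1688 − 161.1 = 154.105.
At 2932 K (t = 29.32):
  G = 99.47·ln 29.32 − 161.1 = 99.47·3.3783 − 161.1 = 174.937.
Gain = 174.937 / 154.105 = 1.1352 → 1.135.

1.135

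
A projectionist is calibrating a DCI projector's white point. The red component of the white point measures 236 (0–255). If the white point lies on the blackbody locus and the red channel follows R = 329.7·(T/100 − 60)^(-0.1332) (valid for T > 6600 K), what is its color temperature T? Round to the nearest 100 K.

7200 K

(t − 60)^(-0.1332) = 236/329.7 = 0.71580.
t − 60 = 0.71580^(1/-0.1332) = 0.71580^(-7.508) = 12.307, so t = 72.307.
T = 100·t = 7231 K → 7200 K to the nearest 100 K.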